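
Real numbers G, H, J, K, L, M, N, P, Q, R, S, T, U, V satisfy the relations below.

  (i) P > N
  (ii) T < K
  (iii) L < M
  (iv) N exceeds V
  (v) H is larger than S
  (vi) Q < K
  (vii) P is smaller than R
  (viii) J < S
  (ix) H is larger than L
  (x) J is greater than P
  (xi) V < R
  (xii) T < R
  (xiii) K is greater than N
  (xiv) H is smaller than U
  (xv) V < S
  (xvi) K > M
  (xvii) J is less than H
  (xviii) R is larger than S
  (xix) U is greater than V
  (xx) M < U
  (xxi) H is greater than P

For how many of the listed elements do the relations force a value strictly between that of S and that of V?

The relations place V below S. An element lies strictly between them when it is forced above V and also forced below S.
Above V: {N, P, J, R, H, K, U}. Below S: {N, P, J}.
Intersection: {N, P, J} — 3.

3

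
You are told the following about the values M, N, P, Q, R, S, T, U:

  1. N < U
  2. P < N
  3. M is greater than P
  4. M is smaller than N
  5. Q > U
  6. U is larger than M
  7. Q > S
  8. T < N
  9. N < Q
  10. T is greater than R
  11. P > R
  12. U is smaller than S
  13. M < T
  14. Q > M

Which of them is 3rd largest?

The consecutive relations fix a unique order: R < P < M < T < N < U < S < Q.
Counting 3 from the largest end gives U.

U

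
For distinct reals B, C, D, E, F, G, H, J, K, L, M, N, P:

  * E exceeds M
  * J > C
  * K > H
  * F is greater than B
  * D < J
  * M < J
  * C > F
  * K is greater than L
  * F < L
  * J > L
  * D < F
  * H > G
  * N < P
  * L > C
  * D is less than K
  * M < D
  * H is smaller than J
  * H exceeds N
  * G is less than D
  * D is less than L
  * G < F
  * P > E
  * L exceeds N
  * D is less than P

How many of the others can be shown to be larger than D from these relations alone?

6

From D the given relations immediately reach P, F, L, K, J.
From those, C — 6 in total.
No other element is forced above D by the given relations, so the count is 6.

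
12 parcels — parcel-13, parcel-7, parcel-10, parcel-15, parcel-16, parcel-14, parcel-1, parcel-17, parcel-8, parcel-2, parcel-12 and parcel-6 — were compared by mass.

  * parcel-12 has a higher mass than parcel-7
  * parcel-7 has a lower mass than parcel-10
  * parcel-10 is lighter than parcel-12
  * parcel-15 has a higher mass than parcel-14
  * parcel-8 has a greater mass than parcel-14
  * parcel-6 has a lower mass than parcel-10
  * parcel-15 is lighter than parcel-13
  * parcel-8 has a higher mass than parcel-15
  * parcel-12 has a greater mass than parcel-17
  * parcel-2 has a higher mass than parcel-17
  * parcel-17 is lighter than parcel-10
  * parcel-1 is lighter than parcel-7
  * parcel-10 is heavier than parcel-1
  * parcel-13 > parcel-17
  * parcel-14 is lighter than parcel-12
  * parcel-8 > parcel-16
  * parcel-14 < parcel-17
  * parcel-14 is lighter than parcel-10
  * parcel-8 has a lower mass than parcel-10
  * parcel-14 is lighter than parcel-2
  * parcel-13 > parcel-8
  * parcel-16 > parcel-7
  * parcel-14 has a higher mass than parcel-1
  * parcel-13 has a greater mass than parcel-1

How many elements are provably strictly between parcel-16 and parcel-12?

2

The relations place parcel-16 below parcel-12. An element lies strictly between them when it is forced above parcel-16 and also forced below parcel-12.
Above parcel-16: {parcel-8, parcel-10, parcel-13}. Below parcel-12: {parcel-1, parcel-7, parcel-14, parcel-15, parcel-17, parcel-6, parcel-8, parcel-10}.
Intersection: {parcel-8, parcel-10} — 2.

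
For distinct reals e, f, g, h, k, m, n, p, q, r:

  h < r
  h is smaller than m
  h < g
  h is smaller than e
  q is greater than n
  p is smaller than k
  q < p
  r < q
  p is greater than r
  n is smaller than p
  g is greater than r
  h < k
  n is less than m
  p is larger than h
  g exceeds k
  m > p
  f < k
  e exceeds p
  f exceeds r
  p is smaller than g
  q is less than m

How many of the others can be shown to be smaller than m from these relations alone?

Directly below m: h, n, q, p.
One step further: r (5 so far).
No other element is forced below m by the given relations, so the count is 5.

5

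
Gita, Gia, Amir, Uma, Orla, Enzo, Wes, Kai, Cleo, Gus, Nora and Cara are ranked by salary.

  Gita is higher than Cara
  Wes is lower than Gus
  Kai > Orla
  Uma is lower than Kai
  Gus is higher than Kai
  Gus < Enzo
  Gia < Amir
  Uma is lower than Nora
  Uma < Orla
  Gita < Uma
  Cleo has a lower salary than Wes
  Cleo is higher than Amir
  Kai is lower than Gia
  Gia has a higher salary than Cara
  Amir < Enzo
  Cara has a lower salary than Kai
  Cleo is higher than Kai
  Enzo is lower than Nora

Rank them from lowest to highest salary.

Nothing is placed below Cara, so it is least; from there Cara < Gita; Gita < Uma; Uma < Orla; Orla < Kai; Kai < Gia; Gia < Amir; Amir < Cleo; Cleo < Wes; Wes < Gus; Gus < Enzo; Enzo < Nora, each given directly.

Cara < Gita < Uma < Orla < Kai < Gia < Amir < Cleo < Wes < Gus < Enzo < Nora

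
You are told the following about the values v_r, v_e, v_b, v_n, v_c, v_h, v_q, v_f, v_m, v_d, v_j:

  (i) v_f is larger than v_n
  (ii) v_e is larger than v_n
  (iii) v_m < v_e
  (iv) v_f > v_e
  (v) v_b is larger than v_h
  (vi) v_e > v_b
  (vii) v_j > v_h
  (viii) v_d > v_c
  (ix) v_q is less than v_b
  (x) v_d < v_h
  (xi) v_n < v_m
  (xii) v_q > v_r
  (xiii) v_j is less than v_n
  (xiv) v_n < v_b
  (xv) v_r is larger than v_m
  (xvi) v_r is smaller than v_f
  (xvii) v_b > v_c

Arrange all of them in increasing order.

v_c < v_d < v_h < v_j < v_n < v_m < v_r < v_q < v_b < v_e < v_f

The consecutive links are each given: v_c < v_d; v_d < v_h; v_h < v_j; v_j < v_n; v_n < v_m; v_m < v_r; v_r < v_q; v_q < v_b; v_b < v_e; v_e < v_f.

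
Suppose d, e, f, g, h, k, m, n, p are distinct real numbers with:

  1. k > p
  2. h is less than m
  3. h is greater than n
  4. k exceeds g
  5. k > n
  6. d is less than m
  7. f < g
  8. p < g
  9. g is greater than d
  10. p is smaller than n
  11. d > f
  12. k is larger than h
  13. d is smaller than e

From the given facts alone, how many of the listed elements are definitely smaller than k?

6

The elements the relations force below k are f, p, n, h, d, g — no chain reaches any other.
That is 6.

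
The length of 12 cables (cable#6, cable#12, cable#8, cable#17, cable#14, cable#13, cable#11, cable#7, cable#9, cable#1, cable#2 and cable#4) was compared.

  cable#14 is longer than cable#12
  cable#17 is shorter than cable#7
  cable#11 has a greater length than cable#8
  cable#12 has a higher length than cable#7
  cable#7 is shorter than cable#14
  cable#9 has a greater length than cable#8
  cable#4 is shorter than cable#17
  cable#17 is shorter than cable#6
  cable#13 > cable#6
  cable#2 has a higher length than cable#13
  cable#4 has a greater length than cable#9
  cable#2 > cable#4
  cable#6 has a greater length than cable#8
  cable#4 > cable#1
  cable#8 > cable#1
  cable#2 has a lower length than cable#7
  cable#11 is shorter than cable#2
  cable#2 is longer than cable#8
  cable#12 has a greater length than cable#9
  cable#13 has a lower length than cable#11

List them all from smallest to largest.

Each adjacent pair is fixed by a given relation: cable#1 < cable#8; cable#8 < cable#9; cable#9 < cable#4; cable#4 < cable#17; cable#17 < cable#6; cable#6 < cable#13; cable#13 < cable#11; cable#11 < cable#2; cable#2 < cable#7; cable#7 < cable#12; cable#12 < cable#14. Chaining them end to end gives the full order.

cable#1 < cable#8 < cable#9 < cable#4 < cable#17 < cable#6 < cable#13 < cable#11 < cable#2 < cable#7 < cable#12 < cable#14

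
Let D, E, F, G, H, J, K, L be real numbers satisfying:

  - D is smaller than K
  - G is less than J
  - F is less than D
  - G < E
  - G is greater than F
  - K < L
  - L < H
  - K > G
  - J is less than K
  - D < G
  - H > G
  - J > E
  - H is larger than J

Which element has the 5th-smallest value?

J

Piecing the relations together gives one ordering: F < D < G < E < J < K < L < H.
Counting 5 from the smallest end gives J.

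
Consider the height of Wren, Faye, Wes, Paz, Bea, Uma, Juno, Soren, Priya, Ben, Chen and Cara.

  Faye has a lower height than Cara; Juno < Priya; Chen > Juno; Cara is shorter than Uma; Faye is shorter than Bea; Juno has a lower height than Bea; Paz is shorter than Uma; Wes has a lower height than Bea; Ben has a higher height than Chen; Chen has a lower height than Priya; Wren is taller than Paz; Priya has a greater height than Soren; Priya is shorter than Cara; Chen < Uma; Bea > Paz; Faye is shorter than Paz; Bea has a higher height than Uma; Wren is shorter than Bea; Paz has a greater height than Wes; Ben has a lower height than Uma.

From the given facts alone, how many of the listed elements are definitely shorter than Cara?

From Cara the given relations immediately reach Faye, Priya.
From those, Juno, Chen, Soren — 5 in total.
Nothing else is reachable below Cara; 5 in all.

5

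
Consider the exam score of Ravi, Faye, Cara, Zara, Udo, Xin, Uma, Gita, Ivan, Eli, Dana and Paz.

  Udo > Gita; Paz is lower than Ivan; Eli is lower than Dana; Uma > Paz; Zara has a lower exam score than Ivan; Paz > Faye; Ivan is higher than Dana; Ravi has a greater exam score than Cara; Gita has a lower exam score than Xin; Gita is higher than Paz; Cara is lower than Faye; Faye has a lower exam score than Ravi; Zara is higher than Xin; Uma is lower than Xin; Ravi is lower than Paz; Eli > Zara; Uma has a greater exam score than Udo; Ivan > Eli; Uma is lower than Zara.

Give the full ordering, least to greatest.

Each adjacent pair is fixed by a given relation: Cara < Faye; Faye < Ravi; Ravi < Paz; Paz < Gita; Gita < Udo; Udo < Uma; Uma < Xin; Xin < Zara; Zara < Eli; Eli < Dana; Dana < Ivan. Chaining them end to end gives the full order.

Cara < Faye < Ravi < Paz < Gita < Udo < Uma < Xin < Zara < Eli < Dana < Ivan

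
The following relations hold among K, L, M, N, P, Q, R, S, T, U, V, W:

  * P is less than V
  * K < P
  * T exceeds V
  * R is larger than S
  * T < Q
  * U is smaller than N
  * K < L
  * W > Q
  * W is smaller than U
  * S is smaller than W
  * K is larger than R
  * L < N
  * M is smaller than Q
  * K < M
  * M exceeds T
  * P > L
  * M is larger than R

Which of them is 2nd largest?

Chaining the given pairs: S < R < K < L < P < V < T < M < Q < W < U < N.
Counting 2 from the largest end gives U.

U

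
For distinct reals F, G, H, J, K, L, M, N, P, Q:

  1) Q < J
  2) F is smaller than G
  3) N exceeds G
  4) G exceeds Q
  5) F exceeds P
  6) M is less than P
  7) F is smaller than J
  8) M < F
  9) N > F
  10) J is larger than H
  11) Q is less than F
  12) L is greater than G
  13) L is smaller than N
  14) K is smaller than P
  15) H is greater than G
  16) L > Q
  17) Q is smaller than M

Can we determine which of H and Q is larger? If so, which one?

Link the given pairs in sequence: Q < M; M < F; F < G; G < H.
Chaining these gives Q < M < F < G < H.
So H is larger.

H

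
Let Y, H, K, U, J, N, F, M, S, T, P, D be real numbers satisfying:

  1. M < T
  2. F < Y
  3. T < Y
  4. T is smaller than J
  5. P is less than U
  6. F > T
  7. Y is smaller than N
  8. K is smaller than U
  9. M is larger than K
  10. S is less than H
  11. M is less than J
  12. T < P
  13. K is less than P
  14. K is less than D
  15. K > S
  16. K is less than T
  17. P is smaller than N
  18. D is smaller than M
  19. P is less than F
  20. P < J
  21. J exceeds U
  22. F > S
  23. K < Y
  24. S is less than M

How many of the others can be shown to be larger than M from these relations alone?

Directly above M: T, J.
One step further: P, F, Y (5 so far).
One step further: U, N (7 so far).
No other element is forced above M by the given relations, so the count is 7.

7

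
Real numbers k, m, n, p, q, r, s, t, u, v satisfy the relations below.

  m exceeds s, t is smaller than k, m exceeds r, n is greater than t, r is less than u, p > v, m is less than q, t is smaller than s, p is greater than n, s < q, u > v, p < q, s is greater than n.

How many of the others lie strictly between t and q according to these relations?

The relations place t below q. An element lies strictly between them when it is forced above t and also forced below q.
Above t: {n, k, p, s, m}. Below q: {v, r, n, p, s, m}.
Intersection: {n, p, s, m} — 4.

4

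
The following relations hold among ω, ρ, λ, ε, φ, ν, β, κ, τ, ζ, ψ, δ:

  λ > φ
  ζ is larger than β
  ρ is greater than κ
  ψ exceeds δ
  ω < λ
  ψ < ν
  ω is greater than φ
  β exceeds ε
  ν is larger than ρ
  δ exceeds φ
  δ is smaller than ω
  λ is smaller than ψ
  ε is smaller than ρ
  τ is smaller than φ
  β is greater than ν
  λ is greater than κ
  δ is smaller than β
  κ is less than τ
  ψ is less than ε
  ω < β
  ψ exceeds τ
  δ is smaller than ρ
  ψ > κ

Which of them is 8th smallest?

ε

The consecutive relations fix a unique order: κ < τ < φ < δ < ω < λ < ψ < ε < ρ < ν < β < ζ.
Counting 8 from the smallest end gives ε.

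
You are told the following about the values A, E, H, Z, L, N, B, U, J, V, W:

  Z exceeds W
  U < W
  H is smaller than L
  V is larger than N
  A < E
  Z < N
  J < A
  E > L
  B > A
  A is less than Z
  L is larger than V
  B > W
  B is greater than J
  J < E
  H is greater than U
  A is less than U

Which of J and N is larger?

N

J < A and A < U give J < U.
Then U < W extends the chain to W.
With W < Z: J < A < U < W < Z.
With Z < N: J < A < U < W < Z < N.
So J < N; N is the larger of the two.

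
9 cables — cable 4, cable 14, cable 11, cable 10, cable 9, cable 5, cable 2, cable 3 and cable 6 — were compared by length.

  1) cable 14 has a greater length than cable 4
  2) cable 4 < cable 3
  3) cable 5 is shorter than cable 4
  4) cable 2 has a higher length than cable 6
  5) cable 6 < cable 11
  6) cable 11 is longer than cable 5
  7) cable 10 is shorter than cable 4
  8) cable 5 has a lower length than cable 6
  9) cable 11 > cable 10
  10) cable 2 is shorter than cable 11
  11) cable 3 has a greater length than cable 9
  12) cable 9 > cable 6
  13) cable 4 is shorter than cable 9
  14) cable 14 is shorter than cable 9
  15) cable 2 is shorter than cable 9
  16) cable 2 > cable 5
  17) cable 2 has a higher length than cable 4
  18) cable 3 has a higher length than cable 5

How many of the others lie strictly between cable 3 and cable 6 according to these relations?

2

Chaining upward from cable 6 reaches: cable 2, cable 11, cable 9.
Chaining downward from cable 3 reaches: cable 5, cable 10, cable 4, cable 14, cable 2, cable 9.
Strictly between cable 6 and cable 3 are those in both lists: cable 2, cable 9 — 2 elements.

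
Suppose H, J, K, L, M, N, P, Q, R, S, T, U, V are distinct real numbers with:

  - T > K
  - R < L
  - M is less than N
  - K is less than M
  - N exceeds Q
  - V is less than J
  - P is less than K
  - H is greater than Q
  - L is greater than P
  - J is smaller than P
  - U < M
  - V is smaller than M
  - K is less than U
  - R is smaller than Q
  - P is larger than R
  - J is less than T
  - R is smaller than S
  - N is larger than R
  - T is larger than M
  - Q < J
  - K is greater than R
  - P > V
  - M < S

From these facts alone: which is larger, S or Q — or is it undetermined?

S

Link the given pairs in sequence: Q < J; J < P; P < K; K < M; M < S.
Chaining these gives Q < J < P < K < M < S.
So S is larger.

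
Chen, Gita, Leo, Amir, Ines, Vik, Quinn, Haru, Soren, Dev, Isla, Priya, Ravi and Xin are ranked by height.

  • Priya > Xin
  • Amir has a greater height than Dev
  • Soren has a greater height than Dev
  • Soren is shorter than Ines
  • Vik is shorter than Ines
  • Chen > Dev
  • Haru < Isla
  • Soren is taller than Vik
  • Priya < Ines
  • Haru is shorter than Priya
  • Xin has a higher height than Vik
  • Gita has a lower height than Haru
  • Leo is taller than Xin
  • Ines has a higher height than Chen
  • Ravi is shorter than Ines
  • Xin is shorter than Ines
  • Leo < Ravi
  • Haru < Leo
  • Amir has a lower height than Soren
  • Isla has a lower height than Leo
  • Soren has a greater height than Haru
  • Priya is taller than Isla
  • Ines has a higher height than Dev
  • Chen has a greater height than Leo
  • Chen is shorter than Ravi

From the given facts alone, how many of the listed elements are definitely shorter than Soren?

5

The elements the relations force below Soren are Gita, Vik, Haru, Dev, Amir — no chain reaches any other.
That is 5.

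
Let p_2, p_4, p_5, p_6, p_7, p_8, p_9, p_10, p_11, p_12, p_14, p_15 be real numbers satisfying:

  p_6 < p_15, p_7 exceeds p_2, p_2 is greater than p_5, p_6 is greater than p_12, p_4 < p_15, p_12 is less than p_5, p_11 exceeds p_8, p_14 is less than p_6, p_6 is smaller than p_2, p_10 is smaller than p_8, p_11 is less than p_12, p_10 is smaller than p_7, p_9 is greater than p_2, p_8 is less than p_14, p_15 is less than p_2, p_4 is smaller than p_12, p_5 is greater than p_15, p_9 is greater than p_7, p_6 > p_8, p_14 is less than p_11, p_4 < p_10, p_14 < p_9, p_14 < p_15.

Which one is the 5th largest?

p_15

Chaining the given pairs: p_4 < p_10 < p_8 < p_14 < p_11 < p_12 < p_6 < p_15 < p_5 < p_2 < p_7 < p_9.
Counting 5 from the largest end gives p_15.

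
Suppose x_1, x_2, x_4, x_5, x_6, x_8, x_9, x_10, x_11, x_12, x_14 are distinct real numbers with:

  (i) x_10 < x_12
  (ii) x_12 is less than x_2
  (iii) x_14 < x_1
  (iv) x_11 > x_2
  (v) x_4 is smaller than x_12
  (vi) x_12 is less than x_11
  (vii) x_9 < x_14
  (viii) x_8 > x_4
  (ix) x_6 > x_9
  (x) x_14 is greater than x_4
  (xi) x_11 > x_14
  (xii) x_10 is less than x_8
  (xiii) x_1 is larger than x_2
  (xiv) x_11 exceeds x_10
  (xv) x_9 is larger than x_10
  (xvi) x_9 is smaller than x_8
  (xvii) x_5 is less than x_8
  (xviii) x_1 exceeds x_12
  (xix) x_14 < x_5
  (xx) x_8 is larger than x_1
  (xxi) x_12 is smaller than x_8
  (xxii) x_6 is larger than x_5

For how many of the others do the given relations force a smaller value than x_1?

The elements the relations force below x_1 are x_4, x_10, x_9, x_14, x_12, x_2 — no chain reaches any other.
That is 6.

6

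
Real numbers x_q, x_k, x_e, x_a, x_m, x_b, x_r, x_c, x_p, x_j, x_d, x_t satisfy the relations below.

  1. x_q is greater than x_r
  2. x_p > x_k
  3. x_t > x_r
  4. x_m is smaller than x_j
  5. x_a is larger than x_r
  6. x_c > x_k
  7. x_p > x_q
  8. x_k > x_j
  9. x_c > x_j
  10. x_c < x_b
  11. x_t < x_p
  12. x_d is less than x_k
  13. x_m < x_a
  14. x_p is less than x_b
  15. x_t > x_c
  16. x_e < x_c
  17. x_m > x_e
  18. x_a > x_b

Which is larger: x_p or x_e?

x_p

x_e < x_m and x_m < x_j give x_e < x_j.
With x_j < x_k: x_e < x_m < x_j < x_k.
With x_k < x_c: x_e < x_m < x_j < x_k < x_c.
Then x_c < x_t extends the chain to x_t.
Then x_t < x_p extends the chain to x_p.
So x_e < x_p; x_p is the larger of the two.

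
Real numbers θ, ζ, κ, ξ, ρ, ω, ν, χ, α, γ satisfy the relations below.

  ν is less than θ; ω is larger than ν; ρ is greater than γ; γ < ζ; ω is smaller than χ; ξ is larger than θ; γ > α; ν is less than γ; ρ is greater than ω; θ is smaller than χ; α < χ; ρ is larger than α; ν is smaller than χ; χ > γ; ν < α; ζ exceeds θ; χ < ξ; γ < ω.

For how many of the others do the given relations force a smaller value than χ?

The elements the relations force below χ are ν, θ, α, γ, ω — no chain reaches any other.
That is 5.

5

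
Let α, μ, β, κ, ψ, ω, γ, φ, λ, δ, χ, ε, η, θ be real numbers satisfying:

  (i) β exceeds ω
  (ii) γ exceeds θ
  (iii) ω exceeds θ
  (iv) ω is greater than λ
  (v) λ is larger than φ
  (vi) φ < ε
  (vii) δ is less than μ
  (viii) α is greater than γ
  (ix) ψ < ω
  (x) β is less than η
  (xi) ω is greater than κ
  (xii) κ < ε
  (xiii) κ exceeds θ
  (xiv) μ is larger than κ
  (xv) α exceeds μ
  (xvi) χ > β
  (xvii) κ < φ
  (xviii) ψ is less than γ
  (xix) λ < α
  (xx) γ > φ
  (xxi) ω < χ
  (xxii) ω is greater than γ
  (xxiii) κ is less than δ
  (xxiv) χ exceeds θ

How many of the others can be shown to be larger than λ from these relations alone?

Directly above λ: ω, α.
One step further: β, χ (4 so far).
One step further: η (5 so far).
Nothing else is reachable above λ; 5 in all.

5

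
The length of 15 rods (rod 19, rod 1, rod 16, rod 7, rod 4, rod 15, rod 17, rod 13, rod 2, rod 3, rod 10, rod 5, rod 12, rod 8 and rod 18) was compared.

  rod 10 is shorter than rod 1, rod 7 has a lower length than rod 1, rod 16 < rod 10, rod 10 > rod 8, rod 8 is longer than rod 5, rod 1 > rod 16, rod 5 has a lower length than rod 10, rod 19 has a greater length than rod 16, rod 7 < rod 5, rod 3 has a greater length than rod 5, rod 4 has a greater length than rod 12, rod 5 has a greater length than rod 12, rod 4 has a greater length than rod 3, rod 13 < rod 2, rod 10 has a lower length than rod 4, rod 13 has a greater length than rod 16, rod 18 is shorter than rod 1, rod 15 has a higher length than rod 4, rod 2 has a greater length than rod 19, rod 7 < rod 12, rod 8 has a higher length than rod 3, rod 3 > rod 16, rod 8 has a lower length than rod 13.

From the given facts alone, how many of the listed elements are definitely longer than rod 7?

10

The elements the relations force above rod 7 are rod 12, rod 5, rod 3, rod 8, rod 10, rod 4, rod 13, rod 15, rod 1, rod 2 — no chain reaches any other.
That is 10.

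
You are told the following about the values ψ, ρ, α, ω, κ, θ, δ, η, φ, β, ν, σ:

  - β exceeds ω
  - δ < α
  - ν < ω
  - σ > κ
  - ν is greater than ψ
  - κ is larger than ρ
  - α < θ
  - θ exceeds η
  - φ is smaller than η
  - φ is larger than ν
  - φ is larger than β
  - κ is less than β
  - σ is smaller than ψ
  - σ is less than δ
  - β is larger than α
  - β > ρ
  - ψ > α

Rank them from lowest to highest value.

ρ < κ < σ < δ < α < ψ < ν < ω < β < φ < η < θ

Each adjacent pair is fixed by a given relation: ρ < κ; κ < σ; σ < δ; δ < α; α < ψ; ψ < ν; ν < ω; ω < β; β < φ; φ < η; η < θ. Chaining them end to end gives the full order.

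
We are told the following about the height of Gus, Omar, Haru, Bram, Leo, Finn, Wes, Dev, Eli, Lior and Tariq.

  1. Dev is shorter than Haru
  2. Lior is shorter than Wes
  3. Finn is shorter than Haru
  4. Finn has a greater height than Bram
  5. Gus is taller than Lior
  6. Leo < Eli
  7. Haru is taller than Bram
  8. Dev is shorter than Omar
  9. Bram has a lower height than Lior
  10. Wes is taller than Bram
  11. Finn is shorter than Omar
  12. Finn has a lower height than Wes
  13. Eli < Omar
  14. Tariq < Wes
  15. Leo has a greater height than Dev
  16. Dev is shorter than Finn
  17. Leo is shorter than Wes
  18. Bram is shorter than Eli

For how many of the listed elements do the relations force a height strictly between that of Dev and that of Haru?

1

The relations place Dev below Haru. An element lies strictly between them when it is forced above Dev and also forced below Haru.
Above Dev: {Leo, Finn, Eli, Wes, Omar}. Below Haru: {Bram, Finn}.
Intersection: {Finn} — 1.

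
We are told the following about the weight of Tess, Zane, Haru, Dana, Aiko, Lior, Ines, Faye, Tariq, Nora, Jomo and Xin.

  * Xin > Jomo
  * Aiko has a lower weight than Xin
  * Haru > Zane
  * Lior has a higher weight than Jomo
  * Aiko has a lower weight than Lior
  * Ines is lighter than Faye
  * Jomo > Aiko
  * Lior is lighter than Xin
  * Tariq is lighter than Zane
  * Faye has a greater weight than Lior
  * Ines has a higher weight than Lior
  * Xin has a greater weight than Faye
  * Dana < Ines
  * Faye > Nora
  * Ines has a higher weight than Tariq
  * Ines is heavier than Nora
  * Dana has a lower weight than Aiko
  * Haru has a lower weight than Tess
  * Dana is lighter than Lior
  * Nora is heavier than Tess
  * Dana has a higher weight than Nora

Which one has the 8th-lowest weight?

Piecing the relations together gives one ordering: Tariq < Zane < Haru < Tess < Nora < Dana < Aiko < Jomo < Lior < Ines < Faye < Xin.
The 8th smallest is Jomo.

Jomo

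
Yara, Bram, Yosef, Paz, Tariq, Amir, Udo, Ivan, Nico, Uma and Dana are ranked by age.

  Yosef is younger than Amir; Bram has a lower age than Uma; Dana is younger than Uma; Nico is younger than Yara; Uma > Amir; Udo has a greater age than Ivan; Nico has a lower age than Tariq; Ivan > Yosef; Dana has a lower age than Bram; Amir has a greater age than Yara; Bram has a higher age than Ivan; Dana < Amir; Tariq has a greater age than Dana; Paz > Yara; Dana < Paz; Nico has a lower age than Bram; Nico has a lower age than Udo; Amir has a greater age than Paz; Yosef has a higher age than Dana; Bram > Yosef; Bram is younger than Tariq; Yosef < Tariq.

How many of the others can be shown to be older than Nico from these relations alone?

7

From Nico the given relations immediately reach Yara, Udo, Bram, Tariq.
From those, Paz, Amir, Uma — 7 in total.
Nothing else is reachable above Nico; 7 in all.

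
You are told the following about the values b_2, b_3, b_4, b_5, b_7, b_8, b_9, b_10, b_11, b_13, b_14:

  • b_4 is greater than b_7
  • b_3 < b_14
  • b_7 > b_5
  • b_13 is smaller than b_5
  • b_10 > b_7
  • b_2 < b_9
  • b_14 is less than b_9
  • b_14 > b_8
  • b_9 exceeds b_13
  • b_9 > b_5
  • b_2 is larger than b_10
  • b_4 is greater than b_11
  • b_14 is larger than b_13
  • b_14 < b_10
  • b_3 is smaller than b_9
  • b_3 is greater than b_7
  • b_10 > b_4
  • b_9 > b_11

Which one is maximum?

b_9

b_13 is not greatest since b_13 < b_14; b_11 is not greatest since b_11 < b_4; b_5 is not greatest since b_5 < b_9; b_7 is not greatest since b_7 < b_10; b_4 is not greatest since b_4 < b_10; b_3 is not greatest since b_3 < b_14; b_8 is not greatest since b_8 < b_14; b_14 is not greatest since b_14 < b_9; b_10 is not greatest since b_10 < b_2; b_2 is not greatest since b_2 < b_9.
Only b_9 has nothing above it, so b_9 is the maximum.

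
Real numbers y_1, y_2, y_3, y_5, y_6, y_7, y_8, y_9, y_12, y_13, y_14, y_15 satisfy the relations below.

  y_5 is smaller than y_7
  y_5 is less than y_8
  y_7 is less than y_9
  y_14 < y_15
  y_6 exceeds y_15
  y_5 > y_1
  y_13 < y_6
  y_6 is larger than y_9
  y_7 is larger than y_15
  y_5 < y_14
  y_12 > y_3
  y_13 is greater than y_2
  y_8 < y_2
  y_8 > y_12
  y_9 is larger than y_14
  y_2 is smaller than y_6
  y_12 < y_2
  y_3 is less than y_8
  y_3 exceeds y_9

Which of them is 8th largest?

Piecing the relations together gives one ordering: y_1 < y_5 < y_14 < y_15 < y_7 < y_9 < y_3 < y_12 < y_8 < y_2 < y_13 < y_6.
Counting 8 from the largest end gives y_7.

y_7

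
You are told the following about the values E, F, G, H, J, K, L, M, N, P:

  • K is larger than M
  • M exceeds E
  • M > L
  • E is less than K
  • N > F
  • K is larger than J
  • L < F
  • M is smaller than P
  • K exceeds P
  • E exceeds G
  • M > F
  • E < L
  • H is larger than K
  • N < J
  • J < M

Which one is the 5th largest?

The consecutive relations fix a unique order: G < E < L < F < N < J < M < P < K < H.
Counting 5 from the largest end gives J.

J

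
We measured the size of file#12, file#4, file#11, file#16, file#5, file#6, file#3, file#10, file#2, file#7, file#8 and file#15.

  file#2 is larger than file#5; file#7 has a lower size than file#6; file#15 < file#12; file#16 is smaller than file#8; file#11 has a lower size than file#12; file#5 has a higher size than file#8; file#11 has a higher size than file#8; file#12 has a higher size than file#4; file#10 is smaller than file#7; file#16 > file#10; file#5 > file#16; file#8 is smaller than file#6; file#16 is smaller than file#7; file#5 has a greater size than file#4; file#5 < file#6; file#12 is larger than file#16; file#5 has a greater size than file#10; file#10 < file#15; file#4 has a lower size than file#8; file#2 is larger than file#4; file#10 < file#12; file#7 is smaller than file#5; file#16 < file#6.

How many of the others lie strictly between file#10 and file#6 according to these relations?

4

Chaining upward from file#10 reaches: file#16, file#7, file#15, file#8, file#11, file#5, file#2, file#12.
Chaining downward from file#6 reaches: file#16, file#7, file#4, file#8, file#5.
Strictly between file#10 and file#6 are those in both lists: file#16, file#7, file#8, file#5 — 4 elements.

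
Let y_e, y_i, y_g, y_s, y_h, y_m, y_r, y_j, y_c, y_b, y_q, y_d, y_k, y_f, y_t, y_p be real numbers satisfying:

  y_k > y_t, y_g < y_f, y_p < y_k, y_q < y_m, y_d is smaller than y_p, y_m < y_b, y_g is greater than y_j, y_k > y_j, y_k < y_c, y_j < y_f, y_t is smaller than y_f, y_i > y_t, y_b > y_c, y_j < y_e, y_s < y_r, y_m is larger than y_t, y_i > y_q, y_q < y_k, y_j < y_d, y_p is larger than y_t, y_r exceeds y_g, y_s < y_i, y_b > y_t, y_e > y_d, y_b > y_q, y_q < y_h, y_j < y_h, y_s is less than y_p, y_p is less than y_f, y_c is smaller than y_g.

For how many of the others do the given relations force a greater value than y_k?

5

Directly above y_k: y_c.
One step further: y_g, y_b (3 so far).
One step further: y_r, y_f (5 so far).
Nothing else is reachable above y_k; 5 in all.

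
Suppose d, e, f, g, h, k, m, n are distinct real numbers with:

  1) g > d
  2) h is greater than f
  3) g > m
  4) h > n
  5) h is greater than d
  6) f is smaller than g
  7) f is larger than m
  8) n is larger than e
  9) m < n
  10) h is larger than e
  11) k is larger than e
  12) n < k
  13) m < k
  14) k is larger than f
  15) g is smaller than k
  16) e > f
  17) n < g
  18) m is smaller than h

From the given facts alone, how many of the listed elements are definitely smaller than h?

From h the given relations immediately reach d, m, f, e, n.
No other element is forced below h by the given relations, so the count is 5.

5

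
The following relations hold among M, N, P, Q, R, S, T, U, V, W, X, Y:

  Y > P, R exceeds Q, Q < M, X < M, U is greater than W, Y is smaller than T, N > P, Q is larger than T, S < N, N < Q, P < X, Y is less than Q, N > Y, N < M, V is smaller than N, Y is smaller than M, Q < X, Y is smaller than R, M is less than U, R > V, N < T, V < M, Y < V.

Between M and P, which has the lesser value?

P

P < Y and Y < N give P < N.
With N < T: P < Y < N < T.
Then T < Q extends the chain to Q.
With Q < X: P < Y < N < T < Q < X.
With X < M: P < Y < N < T < Q < X < M.
So P < M; P is the smaller of the two.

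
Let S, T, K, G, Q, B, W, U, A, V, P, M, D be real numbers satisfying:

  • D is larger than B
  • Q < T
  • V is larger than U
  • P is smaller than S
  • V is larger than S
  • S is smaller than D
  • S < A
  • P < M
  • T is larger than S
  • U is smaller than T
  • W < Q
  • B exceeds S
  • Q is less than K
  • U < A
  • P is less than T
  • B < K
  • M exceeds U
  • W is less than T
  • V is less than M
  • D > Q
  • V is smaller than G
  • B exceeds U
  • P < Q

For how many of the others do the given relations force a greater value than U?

From U the given relations immediately reach V, M, B, T, A.
From those, G, D, K — 8 in total.
No other element is forced above U by the given relations, so the count is 8.

8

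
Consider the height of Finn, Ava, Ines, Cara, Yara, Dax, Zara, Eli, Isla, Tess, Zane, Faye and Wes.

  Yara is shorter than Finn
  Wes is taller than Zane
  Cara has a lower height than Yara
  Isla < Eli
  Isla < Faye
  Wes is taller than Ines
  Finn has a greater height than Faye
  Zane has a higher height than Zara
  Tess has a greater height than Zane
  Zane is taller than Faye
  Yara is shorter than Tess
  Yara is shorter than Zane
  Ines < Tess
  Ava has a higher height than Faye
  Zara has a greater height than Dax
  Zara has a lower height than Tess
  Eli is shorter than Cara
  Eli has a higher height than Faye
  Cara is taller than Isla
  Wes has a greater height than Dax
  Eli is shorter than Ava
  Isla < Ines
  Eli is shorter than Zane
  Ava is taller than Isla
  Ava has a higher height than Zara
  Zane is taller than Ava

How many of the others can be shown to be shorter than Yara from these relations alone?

4

The elements the relations force below Yara are Isla, Faye, Eli, Cara — no chain reaches any other.
That is 4.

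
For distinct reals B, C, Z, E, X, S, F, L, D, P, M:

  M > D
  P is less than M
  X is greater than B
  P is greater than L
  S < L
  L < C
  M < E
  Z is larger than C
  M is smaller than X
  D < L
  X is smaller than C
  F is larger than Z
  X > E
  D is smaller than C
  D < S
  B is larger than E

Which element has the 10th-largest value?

Piecing the relations together gives one ordering: D < S < L < P < M < E < B < X < C < Z < F.
Counting 10 from the largest end gives S.

S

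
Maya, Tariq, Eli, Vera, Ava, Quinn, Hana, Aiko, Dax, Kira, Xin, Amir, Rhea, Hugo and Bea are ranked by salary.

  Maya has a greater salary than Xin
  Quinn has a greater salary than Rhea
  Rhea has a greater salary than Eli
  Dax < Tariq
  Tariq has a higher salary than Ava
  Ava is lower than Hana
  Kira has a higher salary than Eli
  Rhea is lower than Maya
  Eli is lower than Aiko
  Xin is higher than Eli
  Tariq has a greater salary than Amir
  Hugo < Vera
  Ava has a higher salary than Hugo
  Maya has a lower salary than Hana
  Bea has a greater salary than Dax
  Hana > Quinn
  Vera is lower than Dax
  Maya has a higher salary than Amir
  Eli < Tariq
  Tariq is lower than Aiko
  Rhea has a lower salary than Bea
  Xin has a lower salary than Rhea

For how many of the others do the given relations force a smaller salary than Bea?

The elements the relations force below Bea are Eli, Hugo, Xin, Rhea, Vera, Dax — no chain reaches any other.
That is 6.

6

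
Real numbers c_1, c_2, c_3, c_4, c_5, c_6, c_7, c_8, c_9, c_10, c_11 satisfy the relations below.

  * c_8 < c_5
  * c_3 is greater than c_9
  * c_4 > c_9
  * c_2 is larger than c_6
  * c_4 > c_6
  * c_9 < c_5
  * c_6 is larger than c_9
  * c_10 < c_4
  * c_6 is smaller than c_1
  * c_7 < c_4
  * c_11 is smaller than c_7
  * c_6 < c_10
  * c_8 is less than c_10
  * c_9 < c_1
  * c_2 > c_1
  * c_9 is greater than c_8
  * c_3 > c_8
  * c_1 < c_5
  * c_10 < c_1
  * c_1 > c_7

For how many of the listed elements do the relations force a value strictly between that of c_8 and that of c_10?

2

The relations place c_8 below c_10. An element lies strictly between them when it is forced above c_8 and also forced below c_10.
Above c_8: {c_9, c_3, c_6, c_1, c_2, c_4, c_5}. Below c_10: {c_9, c_6}.
Intersection: {c_9, c_6} — 2.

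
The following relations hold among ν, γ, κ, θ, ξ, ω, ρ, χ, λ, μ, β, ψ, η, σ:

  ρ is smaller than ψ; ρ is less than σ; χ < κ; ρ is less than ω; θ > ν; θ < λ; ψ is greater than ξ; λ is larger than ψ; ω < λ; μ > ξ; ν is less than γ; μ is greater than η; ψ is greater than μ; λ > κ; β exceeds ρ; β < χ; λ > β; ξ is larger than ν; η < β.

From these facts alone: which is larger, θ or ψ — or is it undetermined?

Following every chain through θ: above θ we get λ; below θ we get ν.
ψ is not reached, and no chain runs the other way from ψ to θ.
So the given relations leave the order of θ and ψ undetermined.

undetermined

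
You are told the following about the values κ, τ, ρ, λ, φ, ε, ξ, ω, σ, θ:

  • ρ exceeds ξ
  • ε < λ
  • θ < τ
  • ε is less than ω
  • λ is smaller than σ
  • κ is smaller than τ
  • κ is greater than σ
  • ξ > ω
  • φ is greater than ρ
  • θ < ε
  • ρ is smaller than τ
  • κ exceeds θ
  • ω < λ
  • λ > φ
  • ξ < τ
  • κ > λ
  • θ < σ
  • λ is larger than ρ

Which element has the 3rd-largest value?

Piecing the relations together gives one ordering: θ < ε < ω < ξ < ρ < φ < λ < σ < κ < τ.
Counting 3 from the largest end gives σ.

σ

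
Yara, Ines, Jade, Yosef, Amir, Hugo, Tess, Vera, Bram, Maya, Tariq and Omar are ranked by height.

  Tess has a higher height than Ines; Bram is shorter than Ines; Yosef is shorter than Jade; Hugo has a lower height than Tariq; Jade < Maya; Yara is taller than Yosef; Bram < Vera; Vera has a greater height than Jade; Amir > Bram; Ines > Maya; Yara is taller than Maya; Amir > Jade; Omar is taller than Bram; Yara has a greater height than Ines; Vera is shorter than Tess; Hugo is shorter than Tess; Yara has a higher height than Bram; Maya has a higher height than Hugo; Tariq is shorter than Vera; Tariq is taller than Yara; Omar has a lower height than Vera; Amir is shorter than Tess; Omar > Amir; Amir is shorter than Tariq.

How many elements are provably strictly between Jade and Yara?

2

The relations place Jade below Yara. An element lies strictly between them when it is forced above Jade and also forced below Yara.
Above Jade: {Amir, Maya, Ines, Omar, Tariq, Vera, Tess}. Below Yara: {Yosef, Bram, Hugo, Maya, Ines}.
Intersection: {Maya, Ines} — 2.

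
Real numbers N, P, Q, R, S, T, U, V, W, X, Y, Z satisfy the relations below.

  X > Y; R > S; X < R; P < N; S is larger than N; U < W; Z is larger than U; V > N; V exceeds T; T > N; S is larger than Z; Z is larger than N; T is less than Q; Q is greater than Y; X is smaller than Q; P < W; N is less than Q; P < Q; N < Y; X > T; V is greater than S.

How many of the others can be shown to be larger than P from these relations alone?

10

The elements the relations force above P are N, W, T, Y, Z, S, X, R, Q, V — no chain reaches any other.
That is 10.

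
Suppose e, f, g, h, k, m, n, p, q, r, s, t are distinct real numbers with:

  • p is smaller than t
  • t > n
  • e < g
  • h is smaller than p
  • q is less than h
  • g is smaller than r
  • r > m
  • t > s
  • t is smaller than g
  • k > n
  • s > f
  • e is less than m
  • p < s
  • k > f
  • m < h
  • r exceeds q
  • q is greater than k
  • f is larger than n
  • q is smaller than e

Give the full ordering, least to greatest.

The consecutive links are each given: n < f; f < k; k < q; q < e; e < m; m < h; h < p; p < s; s < t; t < g; g < r.

n < f < k < q < e < m < h < p < s < t < g < r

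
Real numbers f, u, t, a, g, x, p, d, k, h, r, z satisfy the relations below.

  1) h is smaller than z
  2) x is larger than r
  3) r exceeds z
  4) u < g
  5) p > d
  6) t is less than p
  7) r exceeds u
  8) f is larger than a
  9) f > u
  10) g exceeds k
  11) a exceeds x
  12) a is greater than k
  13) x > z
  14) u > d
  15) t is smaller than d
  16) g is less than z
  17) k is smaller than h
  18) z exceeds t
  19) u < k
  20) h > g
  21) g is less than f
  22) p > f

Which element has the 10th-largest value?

Piecing the relations together gives one ordering: t < d < u < k < g < h < z < r < x < a < f < p.
Counting 10 from the largest end gives u.

u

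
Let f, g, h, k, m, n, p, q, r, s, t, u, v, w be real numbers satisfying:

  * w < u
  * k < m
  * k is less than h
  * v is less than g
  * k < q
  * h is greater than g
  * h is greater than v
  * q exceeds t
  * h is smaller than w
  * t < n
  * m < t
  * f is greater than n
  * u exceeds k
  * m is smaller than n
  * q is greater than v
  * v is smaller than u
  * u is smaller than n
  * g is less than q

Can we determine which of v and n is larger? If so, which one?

v < g and g < h give v < h.
With h < w: v < g < h < w.
Then w < u extends the chain to u.
With u < n: v < g < h < w < u < n.
So n is larger.

n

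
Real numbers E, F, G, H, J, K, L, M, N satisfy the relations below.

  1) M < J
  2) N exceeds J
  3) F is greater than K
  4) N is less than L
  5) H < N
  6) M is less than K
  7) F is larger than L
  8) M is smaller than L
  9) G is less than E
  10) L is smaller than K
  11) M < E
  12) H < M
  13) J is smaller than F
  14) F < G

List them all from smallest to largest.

Each adjacent pair is fixed by a given relation: H < M; M < J; J < N; N < L; L < K; K < F; F < G; G < E. Chaining them end to end gives the full order.

H < M < J < N < L < K < F < G < E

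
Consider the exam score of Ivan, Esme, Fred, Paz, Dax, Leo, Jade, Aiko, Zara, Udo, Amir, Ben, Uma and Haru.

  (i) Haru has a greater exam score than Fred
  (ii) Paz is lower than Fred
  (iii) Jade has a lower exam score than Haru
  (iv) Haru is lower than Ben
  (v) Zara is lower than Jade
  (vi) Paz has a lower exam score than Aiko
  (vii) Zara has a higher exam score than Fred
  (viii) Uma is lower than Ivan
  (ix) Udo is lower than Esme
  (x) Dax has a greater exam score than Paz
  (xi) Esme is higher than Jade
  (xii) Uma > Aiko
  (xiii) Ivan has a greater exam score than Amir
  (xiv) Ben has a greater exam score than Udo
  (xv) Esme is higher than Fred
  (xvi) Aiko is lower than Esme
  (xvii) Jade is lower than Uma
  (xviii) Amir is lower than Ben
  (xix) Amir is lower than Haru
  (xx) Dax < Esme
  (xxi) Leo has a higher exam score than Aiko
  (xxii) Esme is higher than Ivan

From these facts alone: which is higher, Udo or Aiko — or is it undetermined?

undetermined

Following every chain through Aiko: above Aiko we get Leo, Uma, Ivan, Esme; below Aiko we get Paz.
Udo is not reached, and no chain runs the other way from Udo to Aiko.
So the given relations leave the order of Aiko and Udo undetermined.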